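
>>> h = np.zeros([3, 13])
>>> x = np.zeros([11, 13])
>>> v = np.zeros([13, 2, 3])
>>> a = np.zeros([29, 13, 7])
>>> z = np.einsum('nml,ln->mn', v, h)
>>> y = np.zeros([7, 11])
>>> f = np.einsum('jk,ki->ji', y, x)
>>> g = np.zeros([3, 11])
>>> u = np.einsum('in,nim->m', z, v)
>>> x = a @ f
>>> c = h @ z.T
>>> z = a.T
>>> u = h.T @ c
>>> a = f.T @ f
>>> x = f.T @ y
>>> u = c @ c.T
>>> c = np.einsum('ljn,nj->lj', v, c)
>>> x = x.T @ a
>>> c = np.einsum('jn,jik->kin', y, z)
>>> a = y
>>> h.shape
(3, 13)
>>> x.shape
(11, 13)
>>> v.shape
(13, 2, 3)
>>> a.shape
(7, 11)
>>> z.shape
(7, 13, 29)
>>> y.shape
(7, 11)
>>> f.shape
(7, 13)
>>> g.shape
(3, 11)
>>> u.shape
(3, 3)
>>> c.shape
(29, 13, 11)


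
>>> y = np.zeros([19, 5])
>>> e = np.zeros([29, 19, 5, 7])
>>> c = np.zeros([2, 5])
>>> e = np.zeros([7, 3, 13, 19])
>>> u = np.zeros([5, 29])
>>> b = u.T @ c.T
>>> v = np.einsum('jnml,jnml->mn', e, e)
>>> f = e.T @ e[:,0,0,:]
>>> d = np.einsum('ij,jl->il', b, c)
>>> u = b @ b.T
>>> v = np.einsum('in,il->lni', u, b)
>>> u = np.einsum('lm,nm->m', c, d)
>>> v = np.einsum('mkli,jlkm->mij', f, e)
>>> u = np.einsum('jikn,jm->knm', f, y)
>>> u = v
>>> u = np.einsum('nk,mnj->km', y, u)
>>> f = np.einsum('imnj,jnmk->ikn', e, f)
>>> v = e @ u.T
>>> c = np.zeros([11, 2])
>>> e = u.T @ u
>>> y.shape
(19, 5)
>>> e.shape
(19, 19)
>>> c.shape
(11, 2)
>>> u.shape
(5, 19)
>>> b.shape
(29, 2)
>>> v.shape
(7, 3, 13, 5)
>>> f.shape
(7, 19, 13)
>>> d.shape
(29, 5)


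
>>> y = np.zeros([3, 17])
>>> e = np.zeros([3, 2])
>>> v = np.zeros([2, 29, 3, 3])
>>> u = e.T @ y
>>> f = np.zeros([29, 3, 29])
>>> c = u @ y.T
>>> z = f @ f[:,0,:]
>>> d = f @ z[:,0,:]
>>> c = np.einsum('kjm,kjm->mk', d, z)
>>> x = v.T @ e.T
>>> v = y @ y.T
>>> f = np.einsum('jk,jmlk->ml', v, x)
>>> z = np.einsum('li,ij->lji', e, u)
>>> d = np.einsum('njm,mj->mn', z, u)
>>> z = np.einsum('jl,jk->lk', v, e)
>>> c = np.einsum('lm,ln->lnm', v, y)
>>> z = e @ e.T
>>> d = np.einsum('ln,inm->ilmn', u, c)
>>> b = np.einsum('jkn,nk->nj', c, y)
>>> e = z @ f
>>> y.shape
(3, 17)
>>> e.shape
(3, 29)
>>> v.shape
(3, 3)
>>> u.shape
(2, 17)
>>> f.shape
(3, 29)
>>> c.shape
(3, 17, 3)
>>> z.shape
(3, 3)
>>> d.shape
(3, 2, 3, 17)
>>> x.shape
(3, 3, 29, 3)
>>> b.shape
(3, 3)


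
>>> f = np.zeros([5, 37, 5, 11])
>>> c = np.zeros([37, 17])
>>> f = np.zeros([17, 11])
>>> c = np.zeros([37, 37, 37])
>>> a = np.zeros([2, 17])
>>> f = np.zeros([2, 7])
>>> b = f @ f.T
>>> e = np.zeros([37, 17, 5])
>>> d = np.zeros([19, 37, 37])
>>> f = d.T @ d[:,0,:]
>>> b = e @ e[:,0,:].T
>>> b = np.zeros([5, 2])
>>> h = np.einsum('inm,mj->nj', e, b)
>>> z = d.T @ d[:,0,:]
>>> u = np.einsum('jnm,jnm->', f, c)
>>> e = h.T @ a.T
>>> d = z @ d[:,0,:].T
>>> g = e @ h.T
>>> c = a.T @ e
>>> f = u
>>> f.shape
()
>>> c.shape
(17, 2)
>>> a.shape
(2, 17)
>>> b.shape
(5, 2)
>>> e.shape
(2, 2)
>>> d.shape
(37, 37, 19)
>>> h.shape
(17, 2)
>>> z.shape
(37, 37, 37)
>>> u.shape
()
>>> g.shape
(2, 17)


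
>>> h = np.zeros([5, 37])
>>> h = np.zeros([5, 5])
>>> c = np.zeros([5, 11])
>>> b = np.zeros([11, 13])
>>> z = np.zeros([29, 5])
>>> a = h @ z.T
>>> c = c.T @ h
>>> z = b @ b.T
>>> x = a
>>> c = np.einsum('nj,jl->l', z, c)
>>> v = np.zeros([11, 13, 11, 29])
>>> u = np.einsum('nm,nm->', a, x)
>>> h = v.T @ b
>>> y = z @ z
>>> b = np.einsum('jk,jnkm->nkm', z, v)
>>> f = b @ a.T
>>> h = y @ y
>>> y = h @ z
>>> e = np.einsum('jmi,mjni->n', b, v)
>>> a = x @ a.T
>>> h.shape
(11, 11)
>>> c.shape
(5,)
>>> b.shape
(13, 11, 29)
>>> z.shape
(11, 11)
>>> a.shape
(5, 5)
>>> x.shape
(5, 29)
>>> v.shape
(11, 13, 11, 29)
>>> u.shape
()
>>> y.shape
(11, 11)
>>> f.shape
(13, 11, 5)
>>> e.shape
(11,)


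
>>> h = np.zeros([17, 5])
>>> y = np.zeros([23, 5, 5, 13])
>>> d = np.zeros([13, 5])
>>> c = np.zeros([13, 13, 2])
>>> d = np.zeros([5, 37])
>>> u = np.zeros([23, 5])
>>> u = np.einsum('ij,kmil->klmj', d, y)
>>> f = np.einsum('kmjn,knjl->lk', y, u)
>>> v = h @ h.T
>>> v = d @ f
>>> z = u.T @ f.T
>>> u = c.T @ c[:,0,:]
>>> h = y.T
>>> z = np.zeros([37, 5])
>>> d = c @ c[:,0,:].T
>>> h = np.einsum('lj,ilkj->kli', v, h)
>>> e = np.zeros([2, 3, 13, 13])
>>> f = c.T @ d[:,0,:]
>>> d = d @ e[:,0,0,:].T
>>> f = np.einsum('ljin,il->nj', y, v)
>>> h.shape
(5, 5, 13)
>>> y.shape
(23, 5, 5, 13)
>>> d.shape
(13, 13, 2)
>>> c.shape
(13, 13, 2)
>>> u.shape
(2, 13, 2)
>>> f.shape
(13, 5)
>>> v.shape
(5, 23)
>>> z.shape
(37, 5)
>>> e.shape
(2, 3, 13, 13)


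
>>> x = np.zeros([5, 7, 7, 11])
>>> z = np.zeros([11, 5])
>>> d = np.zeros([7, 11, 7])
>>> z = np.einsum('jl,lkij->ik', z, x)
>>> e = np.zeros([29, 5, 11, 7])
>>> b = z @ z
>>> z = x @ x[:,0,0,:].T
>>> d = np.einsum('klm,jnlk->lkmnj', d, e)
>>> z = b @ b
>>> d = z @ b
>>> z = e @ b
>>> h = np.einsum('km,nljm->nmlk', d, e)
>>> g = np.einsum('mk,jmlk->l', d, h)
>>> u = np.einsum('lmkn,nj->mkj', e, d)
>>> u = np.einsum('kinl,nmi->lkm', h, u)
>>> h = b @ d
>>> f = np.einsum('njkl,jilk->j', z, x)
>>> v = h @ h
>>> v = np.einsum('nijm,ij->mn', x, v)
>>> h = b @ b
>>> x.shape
(5, 7, 7, 11)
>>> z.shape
(29, 5, 11, 7)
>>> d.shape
(7, 7)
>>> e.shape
(29, 5, 11, 7)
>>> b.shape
(7, 7)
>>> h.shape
(7, 7)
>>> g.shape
(5,)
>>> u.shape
(7, 29, 11)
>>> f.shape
(5,)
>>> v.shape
(11, 5)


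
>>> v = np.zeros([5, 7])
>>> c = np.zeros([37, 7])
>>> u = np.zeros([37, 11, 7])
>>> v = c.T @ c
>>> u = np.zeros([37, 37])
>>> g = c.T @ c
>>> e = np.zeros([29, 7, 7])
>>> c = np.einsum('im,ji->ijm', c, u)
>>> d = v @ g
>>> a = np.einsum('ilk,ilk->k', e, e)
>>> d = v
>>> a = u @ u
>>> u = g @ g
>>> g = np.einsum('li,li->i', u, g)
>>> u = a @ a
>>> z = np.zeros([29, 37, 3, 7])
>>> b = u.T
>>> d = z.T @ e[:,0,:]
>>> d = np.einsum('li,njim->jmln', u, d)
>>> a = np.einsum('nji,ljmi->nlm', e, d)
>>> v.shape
(7, 7)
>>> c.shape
(37, 37, 7)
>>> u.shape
(37, 37)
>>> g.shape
(7,)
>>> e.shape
(29, 7, 7)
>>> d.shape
(3, 7, 37, 7)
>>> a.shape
(29, 3, 37)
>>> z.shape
(29, 37, 3, 7)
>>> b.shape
(37, 37)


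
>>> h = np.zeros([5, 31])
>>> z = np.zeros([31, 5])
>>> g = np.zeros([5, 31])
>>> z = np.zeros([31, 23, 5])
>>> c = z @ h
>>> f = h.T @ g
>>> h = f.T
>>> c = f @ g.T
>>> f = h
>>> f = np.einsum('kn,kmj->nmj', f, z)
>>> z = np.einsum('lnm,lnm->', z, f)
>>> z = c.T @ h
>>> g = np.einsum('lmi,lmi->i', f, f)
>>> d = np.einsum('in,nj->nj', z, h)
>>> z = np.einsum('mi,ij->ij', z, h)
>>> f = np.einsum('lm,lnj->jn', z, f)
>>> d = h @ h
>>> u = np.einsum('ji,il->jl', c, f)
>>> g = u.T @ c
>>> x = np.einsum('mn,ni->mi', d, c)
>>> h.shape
(31, 31)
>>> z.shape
(31, 31)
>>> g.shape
(23, 5)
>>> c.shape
(31, 5)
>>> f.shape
(5, 23)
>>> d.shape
(31, 31)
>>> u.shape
(31, 23)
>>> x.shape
(31, 5)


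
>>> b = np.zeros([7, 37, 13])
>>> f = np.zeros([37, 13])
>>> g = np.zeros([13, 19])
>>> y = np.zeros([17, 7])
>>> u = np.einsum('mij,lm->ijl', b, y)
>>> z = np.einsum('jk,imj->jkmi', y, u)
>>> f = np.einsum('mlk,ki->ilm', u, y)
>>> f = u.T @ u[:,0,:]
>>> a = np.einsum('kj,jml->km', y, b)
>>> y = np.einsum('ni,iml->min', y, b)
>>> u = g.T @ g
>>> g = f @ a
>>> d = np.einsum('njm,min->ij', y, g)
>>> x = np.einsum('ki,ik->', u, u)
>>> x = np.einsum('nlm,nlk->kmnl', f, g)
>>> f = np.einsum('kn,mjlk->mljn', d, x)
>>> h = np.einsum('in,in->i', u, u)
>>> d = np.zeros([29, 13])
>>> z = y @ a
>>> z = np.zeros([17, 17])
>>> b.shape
(7, 37, 13)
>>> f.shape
(37, 17, 17, 7)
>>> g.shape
(17, 13, 37)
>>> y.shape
(37, 7, 17)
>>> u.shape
(19, 19)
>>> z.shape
(17, 17)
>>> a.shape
(17, 37)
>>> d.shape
(29, 13)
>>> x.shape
(37, 17, 17, 13)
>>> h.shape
(19,)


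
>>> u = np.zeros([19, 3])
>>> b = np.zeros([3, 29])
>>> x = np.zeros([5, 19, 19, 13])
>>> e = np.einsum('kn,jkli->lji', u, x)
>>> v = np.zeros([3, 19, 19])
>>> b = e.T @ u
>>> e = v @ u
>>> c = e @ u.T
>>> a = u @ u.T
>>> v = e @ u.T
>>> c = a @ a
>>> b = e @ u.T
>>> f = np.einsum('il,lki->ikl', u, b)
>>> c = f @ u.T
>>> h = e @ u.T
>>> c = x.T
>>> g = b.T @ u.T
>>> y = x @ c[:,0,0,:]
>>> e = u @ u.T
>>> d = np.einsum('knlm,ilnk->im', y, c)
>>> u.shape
(19, 3)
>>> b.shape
(3, 19, 19)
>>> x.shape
(5, 19, 19, 13)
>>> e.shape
(19, 19)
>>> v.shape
(3, 19, 19)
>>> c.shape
(13, 19, 19, 5)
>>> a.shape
(19, 19)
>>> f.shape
(19, 19, 3)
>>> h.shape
(3, 19, 19)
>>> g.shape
(19, 19, 19)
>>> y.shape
(5, 19, 19, 5)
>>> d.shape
(13, 5)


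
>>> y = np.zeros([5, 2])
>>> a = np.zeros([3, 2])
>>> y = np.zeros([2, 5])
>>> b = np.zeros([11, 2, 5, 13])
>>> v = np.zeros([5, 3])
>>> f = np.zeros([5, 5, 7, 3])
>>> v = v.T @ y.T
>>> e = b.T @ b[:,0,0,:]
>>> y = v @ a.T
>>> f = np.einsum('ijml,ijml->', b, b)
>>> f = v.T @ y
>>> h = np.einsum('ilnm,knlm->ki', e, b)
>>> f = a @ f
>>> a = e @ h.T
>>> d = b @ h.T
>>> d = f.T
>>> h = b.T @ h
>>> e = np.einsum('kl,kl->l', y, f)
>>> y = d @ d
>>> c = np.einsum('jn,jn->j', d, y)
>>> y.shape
(3, 3)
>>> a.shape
(13, 5, 2, 11)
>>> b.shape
(11, 2, 5, 13)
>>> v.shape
(3, 2)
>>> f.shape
(3, 3)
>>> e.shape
(3,)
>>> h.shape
(13, 5, 2, 13)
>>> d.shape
(3, 3)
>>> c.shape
(3,)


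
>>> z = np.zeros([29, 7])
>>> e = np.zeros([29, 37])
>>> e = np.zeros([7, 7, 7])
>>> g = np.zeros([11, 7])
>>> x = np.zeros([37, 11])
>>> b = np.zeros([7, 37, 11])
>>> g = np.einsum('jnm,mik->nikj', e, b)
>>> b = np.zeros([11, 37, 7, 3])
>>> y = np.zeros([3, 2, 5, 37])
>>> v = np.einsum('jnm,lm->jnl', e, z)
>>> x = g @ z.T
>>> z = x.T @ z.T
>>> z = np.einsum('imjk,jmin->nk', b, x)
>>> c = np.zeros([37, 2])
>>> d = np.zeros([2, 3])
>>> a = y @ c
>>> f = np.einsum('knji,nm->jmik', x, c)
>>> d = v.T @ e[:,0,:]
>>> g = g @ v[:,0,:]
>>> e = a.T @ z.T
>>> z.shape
(29, 3)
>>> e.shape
(2, 5, 2, 29)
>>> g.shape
(7, 37, 11, 29)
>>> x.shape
(7, 37, 11, 29)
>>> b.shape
(11, 37, 7, 3)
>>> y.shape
(3, 2, 5, 37)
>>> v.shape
(7, 7, 29)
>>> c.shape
(37, 2)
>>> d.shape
(29, 7, 7)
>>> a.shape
(3, 2, 5, 2)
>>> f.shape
(11, 2, 29, 7)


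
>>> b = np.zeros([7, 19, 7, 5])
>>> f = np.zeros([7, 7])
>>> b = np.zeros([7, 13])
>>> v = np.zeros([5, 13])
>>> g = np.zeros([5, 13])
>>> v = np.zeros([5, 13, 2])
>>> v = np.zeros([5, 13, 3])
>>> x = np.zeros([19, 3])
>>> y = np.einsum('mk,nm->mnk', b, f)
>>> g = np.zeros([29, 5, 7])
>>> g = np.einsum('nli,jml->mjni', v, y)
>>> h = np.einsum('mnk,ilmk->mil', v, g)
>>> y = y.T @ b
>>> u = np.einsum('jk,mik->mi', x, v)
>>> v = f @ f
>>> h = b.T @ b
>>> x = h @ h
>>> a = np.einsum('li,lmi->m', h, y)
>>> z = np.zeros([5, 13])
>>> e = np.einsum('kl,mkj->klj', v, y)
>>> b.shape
(7, 13)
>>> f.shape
(7, 7)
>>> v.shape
(7, 7)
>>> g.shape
(7, 7, 5, 3)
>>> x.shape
(13, 13)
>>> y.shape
(13, 7, 13)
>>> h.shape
(13, 13)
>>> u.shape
(5, 13)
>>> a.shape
(7,)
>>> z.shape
(5, 13)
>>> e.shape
(7, 7, 13)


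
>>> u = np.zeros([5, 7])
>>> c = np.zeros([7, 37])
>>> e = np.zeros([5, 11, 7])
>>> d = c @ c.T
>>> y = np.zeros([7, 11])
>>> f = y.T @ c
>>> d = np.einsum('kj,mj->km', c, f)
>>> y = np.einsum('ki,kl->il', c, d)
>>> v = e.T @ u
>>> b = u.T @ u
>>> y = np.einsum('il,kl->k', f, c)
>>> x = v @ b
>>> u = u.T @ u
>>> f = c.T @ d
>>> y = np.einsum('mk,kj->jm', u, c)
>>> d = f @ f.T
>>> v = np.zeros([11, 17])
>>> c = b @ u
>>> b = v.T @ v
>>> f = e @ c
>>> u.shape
(7, 7)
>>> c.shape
(7, 7)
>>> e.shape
(5, 11, 7)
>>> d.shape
(37, 37)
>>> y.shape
(37, 7)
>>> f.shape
(5, 11, 7)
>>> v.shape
(11, 17)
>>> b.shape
(17, 17)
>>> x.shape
(7, 11, 7)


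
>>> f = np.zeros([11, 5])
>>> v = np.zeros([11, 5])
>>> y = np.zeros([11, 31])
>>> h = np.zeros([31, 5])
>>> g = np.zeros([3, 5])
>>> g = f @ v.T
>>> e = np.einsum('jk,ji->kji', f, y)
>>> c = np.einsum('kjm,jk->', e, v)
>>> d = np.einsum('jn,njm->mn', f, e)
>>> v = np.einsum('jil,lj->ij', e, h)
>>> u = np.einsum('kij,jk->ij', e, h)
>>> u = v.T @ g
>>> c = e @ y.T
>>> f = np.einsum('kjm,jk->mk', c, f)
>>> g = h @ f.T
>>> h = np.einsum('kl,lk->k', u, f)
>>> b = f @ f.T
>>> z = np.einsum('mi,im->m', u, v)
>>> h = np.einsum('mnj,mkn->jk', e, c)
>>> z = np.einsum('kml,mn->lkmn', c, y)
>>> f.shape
(11, 5)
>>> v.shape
(11, 5)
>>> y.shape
(11, 31)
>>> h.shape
(31, 11)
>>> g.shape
(31, 11)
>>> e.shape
(5, 11, 31)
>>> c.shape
(5, 11, 11)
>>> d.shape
(31, 5)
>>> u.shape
(5, 11)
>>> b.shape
(11, 11)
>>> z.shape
(11, 5, 11, 31)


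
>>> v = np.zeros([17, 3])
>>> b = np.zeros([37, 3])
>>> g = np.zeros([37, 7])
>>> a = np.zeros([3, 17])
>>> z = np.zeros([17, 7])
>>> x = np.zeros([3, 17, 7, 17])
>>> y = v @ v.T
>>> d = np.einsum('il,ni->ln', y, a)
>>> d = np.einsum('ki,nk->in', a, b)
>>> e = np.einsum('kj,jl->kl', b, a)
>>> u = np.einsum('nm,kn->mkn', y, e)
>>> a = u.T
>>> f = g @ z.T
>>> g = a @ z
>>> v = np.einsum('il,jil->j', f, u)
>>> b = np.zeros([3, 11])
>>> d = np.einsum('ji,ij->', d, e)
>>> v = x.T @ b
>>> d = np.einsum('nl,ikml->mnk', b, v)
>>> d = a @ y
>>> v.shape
(17, 7, 17, 11)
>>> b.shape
(3, 11)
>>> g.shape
(17, 37, 7)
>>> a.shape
(17, 37, 17)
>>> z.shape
(17, 7)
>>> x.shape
(3, 17, 7, 17)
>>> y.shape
(17, 17)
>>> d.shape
(17, 37, 17)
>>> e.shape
(37, 17)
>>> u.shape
(17, 37, 17)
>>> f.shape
(37, 17)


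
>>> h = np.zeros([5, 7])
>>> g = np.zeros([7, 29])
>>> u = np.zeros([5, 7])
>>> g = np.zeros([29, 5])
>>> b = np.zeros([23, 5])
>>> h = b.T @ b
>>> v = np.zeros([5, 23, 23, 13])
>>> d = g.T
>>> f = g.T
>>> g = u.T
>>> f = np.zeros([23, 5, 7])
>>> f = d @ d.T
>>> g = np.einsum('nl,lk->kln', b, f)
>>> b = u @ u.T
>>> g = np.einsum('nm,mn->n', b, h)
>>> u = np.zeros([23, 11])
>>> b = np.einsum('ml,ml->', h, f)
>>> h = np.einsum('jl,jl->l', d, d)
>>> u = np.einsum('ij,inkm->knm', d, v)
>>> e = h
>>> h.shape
(29,)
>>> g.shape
(5,)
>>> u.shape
(23, 23, 13)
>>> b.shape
()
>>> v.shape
(5, 23, 23, 13)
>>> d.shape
(5, 29)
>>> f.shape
(5, 5)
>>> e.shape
(29,)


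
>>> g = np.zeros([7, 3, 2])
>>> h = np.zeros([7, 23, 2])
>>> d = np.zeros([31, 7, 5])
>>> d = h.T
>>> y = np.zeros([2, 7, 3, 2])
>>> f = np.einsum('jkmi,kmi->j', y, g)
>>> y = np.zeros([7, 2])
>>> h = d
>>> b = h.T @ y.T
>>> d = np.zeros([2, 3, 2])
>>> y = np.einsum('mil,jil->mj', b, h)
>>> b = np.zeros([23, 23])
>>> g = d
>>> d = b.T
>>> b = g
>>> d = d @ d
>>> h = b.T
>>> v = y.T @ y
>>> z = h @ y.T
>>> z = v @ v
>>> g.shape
(2, 3, 2)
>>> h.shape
(2, 3, 2)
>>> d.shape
(23, 23)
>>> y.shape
(7, 2)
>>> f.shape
(2,)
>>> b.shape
(2, 3, 2)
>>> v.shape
(2, 2)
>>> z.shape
(2, 2)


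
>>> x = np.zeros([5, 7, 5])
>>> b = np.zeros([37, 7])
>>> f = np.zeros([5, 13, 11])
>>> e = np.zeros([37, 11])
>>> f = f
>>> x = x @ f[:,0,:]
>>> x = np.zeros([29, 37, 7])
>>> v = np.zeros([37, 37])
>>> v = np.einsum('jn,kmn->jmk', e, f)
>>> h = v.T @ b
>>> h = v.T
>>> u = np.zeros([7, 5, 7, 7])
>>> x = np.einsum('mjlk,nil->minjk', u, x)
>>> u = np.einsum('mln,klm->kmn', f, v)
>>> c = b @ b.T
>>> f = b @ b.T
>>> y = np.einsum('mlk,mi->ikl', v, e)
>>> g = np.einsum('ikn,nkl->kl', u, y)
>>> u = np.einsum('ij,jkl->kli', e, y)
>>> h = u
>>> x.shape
(7, 37, 29, 5, 7)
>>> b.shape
(37, 7)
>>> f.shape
(37, 37)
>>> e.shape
(37, 11)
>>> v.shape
(37, 13, 5)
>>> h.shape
(5, 13, 37)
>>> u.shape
(5, 13, 37)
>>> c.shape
(37, 37)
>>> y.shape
(11, 5, 13)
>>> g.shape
(5, 13)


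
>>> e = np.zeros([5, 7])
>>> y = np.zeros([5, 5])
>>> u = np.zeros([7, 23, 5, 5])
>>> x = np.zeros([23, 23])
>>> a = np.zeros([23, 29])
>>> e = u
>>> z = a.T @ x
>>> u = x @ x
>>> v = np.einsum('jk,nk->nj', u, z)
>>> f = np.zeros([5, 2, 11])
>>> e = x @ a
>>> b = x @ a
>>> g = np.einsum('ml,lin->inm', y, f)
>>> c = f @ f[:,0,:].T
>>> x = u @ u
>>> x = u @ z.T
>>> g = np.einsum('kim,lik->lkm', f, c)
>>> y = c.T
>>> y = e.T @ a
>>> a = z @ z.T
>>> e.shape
(23, 29)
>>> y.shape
(29, 29)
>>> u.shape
(23, 23)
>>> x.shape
(23, 29)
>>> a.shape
(29, 29)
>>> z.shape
(29, 23)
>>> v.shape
(29, 23)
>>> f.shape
(5, 2, 11)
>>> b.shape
(23, 29)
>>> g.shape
(5, 5, 11)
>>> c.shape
(5, 2, 5)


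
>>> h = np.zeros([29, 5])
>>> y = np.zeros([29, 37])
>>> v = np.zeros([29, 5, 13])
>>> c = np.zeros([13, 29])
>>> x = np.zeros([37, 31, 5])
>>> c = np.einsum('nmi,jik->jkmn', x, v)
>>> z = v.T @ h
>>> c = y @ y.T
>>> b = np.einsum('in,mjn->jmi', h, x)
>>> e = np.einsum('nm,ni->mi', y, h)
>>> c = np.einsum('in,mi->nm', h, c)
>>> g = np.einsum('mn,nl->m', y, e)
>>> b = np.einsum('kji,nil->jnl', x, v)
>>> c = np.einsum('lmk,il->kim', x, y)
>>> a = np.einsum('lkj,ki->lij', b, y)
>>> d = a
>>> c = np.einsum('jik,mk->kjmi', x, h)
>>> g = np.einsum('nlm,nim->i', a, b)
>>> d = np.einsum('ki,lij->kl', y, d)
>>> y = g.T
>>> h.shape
(29, 5)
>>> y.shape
(29,)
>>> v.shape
(29, 5, 13)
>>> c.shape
(5, 37, 29, 31)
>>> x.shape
(37, 31, 5)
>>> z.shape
(13, 5, 5)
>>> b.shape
(31, 29, 13)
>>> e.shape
(37, 5)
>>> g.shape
(29,)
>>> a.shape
(31, 37, 13)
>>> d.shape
(29, 31)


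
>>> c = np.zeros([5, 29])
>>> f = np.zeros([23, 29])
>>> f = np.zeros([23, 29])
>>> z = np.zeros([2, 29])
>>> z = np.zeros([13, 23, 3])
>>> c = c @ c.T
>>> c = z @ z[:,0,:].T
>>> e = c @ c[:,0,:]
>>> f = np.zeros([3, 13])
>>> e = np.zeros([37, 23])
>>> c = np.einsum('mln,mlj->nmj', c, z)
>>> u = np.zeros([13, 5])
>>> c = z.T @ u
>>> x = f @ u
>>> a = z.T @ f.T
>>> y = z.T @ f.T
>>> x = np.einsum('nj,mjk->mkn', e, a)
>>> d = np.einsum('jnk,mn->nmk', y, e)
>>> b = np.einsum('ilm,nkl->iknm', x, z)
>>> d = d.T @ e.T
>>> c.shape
(3, 23, 5)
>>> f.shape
(3, 13)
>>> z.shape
(13, 23, 3)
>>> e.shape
(37, 23)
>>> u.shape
(13, 5)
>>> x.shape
(3, 3, 37)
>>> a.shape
(3, 23, 3)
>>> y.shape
(3, 23, 3)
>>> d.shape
(3, 37, 37)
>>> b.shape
(3, 23, 13, 37)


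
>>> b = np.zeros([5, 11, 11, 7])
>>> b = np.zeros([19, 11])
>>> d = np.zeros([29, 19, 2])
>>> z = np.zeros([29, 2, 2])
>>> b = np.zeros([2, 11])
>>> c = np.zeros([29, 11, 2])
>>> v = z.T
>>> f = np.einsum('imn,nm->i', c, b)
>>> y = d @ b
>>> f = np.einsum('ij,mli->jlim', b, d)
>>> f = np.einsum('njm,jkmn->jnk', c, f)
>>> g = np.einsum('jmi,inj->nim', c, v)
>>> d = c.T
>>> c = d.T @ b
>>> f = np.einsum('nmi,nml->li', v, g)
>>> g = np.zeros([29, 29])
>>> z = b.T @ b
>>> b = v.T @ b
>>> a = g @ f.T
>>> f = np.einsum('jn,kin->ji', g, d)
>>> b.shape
(29, 2, 11)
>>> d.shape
(2, 11, 29)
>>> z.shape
(11, 11)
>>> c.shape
(29, 11, 11)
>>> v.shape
(2, 2, 29)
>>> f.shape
(29, 11)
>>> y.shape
(29, 19, 11)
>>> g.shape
(29, 29)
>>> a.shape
(29, 11)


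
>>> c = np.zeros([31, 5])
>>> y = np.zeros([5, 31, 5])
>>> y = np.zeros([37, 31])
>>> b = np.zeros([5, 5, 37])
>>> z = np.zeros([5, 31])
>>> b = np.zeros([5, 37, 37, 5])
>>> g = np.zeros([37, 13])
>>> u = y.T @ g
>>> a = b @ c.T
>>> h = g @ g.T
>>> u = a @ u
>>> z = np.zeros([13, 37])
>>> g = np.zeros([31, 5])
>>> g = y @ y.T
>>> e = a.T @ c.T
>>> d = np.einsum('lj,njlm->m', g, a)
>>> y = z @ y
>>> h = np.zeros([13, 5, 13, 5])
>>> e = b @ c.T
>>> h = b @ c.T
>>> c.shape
(31, 5)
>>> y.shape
(13, 31)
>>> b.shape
(5, 37, 37, 5)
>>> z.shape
(13, 37)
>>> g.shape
(37, 37)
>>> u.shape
(5, 37, 37, 13)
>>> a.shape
(5, 37, 37, 31)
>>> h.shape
(5, 37, 37, 31)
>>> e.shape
(5, 37, 37, 31)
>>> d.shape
(31,)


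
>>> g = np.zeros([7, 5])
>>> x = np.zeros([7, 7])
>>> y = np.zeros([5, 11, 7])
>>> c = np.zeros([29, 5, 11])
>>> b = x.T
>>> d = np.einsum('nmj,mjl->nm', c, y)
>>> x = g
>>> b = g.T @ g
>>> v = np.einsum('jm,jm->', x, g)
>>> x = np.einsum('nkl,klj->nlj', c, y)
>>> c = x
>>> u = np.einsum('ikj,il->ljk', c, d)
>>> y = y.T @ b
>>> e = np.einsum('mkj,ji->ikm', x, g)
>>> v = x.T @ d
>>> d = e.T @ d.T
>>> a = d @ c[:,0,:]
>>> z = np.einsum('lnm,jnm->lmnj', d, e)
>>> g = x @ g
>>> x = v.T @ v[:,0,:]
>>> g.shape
(29, 11, 5)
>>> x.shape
(5, 11, 5)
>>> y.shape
(7, 11, 5)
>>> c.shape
(29, 11, 7)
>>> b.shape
(5, 5)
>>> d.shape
(29, 11, 29)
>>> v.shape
(7, 11, 5)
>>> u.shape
(5, 7, 11)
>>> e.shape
(5, 11, 29)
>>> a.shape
(29, 11, 7)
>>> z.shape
(29, 29, 11, 5)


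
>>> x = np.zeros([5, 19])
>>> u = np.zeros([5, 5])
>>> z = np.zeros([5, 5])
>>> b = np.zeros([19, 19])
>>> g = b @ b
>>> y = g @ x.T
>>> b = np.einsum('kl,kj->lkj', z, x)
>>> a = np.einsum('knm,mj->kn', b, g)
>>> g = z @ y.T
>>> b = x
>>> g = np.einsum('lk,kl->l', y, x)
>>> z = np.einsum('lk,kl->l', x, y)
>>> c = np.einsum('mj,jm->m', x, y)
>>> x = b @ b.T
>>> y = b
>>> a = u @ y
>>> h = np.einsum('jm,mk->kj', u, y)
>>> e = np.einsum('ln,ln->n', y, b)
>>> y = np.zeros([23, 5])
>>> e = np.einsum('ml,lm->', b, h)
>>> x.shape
(5, 5)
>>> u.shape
(5, 5)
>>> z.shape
(5,)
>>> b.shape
(5, 19)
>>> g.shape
(19,)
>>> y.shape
(23, 5)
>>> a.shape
(5, 19)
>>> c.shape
(5,)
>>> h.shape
(19, 5)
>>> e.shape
()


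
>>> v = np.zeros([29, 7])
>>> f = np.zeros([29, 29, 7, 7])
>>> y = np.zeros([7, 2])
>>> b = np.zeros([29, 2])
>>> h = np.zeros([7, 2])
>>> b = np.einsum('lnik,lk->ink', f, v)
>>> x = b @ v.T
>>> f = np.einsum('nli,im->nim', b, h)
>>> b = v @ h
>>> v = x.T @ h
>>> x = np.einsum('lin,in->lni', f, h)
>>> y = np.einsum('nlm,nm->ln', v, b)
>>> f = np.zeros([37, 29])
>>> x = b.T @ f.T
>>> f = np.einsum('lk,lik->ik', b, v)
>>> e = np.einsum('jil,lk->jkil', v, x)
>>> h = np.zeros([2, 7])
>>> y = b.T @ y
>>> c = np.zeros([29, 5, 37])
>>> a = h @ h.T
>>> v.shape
(29, 29, 2)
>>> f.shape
(29, 2)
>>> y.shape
(2, 29)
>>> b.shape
(29, 2)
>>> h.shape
(2, 7)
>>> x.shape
(2, 37)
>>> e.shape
(29, 37, 29, 2)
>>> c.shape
(29, 5, 37)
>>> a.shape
(2, 2)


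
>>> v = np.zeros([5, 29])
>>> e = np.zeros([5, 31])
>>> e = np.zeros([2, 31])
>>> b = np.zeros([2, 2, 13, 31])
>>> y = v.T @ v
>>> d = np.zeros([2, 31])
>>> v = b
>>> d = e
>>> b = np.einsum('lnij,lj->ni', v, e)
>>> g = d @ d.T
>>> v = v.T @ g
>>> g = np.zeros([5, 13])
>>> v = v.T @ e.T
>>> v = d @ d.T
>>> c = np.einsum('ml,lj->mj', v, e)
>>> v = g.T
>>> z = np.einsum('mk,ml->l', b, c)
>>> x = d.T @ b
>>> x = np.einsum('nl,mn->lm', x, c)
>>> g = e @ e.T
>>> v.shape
(13, 5)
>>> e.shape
(2, 31)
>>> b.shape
(2, 13)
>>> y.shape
(29, 29)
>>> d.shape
(2, 31)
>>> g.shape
(2, 2)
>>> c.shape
(2, 31)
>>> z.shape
(31,)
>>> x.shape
(13, 2)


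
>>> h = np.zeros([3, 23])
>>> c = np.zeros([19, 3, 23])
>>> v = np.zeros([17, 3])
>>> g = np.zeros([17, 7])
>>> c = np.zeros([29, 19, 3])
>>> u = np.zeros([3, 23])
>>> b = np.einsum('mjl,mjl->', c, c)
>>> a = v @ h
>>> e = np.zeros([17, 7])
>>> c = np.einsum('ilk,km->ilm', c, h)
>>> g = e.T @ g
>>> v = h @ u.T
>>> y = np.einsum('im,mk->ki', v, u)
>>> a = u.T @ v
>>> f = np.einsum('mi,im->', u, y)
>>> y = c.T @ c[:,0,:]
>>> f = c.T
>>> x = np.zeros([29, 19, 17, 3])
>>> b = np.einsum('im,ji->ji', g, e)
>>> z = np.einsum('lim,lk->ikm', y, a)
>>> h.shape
(3, 23)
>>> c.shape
(29, 19, 23)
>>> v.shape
(3, 3)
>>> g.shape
(7, 7)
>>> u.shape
(3, 23)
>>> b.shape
(17, 7)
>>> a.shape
(23, 3)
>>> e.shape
(17, 7)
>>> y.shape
(23, 19, 23)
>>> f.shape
(23, 19, 29)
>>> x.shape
(29, 19, 17, 3)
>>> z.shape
(19, 3, 23)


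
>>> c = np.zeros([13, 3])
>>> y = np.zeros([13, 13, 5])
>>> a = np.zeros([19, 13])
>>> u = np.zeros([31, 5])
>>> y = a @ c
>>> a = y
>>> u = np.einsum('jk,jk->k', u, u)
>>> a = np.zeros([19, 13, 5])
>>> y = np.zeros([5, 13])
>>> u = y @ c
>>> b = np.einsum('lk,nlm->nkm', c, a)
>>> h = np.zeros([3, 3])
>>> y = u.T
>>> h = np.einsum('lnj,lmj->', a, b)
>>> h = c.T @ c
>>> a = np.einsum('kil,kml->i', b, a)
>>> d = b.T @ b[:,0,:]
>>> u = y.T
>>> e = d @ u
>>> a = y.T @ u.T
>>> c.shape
(13, 3)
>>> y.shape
(3, 5)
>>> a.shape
(5, 5)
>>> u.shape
(5, 3)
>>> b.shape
(19, 3, 5)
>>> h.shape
(3, 3)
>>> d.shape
(5, 3, 5)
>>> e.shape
(5, 3, 3)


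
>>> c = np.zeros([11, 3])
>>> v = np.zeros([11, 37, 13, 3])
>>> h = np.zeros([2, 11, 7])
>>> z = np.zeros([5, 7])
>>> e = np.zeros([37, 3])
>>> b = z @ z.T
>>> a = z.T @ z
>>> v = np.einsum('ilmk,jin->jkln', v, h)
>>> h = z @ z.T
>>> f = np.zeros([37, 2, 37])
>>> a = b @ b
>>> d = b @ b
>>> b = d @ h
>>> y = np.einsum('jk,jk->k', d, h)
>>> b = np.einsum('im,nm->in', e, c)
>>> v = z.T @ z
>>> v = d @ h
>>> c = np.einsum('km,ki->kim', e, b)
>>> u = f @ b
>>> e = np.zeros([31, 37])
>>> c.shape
(37, 11, 3)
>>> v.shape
(5, 5)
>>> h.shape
(5, 5)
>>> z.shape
(5, 7)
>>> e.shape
(31, 37)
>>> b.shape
(37, 11)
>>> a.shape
(5, 5)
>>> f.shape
(37, 2, 37)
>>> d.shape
(5, 5)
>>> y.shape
(5,)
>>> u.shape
(37, 2, 11)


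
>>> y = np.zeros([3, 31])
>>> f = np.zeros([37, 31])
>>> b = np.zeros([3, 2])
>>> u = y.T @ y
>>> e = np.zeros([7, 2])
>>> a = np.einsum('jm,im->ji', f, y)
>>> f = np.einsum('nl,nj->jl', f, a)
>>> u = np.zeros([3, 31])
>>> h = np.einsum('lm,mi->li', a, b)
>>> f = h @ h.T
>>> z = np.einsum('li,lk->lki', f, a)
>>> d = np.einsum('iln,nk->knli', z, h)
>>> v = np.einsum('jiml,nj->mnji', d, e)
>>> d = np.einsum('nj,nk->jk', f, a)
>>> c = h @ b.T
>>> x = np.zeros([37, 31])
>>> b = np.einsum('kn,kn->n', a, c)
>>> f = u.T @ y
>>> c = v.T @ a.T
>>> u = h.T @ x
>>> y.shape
(3, 31)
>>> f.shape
(31, 31)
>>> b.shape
(3,)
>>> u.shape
(2, 31)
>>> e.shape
(7, 2)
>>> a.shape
(37, 3)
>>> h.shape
(37, 2)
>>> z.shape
(37, 3, 37)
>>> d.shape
(37, 3)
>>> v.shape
(3, 7, 2, 37)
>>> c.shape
(37, 2, 7, 37)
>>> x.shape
(37, 31)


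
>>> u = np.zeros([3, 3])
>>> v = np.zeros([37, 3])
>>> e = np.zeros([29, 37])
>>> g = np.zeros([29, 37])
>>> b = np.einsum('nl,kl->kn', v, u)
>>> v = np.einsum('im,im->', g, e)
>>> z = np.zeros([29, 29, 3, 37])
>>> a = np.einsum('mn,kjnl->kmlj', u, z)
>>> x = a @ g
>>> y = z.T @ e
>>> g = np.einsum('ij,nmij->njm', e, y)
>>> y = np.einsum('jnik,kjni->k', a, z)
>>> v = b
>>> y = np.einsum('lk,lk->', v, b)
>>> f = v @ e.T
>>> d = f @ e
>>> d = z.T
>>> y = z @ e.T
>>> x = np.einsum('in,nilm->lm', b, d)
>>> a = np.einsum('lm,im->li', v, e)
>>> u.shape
(3, 3)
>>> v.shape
(3, 37)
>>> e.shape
(29, 37)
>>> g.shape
(37, 37, 3)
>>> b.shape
(3, 37)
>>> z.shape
(29, 29, 3, 37)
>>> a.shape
(3, 29)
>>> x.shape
(29, 29)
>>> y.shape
(29, 29, 3, 29)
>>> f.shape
(3, 29)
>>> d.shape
(37, 3, 29, 29)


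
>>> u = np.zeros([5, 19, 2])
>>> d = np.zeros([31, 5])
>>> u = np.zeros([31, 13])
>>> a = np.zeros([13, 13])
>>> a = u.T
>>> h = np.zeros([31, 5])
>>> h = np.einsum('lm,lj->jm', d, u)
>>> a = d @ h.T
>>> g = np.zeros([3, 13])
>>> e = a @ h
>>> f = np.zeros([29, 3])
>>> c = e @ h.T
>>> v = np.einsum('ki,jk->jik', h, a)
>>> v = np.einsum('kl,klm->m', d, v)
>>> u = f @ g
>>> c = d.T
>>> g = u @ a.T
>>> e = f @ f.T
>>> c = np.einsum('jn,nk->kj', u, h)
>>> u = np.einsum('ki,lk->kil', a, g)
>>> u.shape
(31, 13, 29)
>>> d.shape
(31, 5)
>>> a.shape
(31, 13)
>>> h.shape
(13, 5)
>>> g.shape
(29, 31)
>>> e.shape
(29, 29)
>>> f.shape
(29, 3)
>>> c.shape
(5, 29)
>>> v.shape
(13,)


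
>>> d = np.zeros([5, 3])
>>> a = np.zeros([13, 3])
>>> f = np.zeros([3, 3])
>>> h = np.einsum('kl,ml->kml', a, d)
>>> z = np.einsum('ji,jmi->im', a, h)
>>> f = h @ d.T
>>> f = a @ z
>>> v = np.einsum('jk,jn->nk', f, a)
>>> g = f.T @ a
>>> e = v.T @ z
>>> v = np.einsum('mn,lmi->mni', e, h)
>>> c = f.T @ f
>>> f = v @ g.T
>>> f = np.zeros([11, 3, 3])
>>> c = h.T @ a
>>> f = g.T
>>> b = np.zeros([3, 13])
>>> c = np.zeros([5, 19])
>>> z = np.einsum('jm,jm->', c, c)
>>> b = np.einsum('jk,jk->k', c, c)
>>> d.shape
(5, 3)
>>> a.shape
(13, 3)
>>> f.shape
(3, 5)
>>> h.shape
(13, 5, 3)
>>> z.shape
()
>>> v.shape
(5, 5, 3)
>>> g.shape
(5, 3)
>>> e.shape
(5, 5)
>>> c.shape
(5, 19)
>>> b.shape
(19,)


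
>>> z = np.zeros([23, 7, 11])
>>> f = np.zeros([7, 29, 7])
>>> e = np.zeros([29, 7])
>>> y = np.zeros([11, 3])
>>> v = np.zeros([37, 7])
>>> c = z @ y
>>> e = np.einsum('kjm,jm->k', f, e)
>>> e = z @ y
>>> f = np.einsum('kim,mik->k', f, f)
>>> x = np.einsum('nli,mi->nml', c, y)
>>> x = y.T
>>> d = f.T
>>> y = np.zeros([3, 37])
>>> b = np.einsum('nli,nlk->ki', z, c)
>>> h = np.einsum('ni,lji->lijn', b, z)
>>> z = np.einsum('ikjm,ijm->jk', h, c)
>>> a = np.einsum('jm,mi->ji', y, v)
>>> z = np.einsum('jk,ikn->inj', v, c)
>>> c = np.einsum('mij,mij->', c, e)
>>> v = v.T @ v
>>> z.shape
(23, 3, 37)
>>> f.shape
(7,)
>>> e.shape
(23, 7, 3)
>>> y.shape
(3, 37)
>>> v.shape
(7, 7)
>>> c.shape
()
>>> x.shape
(3, 11)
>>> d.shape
(7,)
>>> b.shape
(3, 11)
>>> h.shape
(23, 11, 7, 3)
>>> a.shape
(3, 7)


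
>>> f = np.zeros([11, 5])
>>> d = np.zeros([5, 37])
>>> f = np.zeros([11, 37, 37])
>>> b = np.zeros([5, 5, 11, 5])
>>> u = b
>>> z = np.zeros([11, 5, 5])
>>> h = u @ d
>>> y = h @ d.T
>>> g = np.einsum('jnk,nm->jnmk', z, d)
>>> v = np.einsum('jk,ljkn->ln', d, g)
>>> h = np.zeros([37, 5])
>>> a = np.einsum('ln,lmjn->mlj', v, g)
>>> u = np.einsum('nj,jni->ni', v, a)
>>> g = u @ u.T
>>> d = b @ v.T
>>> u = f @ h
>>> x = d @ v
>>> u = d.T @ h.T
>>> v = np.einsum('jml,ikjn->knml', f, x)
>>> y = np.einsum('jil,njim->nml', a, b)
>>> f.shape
(11, 37, 37)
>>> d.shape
(5, 5, 11, 11)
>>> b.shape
(5, 5, 11, 5)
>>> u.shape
(11, 11, 5, 37)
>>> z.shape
(11, 5, 5)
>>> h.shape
(37, 5)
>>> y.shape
(5, 5, 37)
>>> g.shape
(11, 11)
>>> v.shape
(5, 5, 37, 37)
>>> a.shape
(5, 11, 37)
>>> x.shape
(5, 5, 11, 5)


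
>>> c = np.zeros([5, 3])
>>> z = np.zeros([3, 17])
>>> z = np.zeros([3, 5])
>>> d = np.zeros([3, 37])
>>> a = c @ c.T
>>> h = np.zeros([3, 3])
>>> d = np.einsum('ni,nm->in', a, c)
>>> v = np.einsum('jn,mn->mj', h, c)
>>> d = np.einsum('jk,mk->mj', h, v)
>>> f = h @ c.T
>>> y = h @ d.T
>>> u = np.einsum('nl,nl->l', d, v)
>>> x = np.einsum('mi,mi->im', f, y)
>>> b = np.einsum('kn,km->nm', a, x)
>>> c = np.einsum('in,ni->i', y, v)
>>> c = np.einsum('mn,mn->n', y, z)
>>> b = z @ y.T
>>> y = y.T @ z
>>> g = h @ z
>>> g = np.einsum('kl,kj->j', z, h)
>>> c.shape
(5,)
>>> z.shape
(3, 5)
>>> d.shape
(5, 3)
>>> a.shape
(5, 5)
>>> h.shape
(3, 3)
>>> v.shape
(5, 3)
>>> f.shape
(3, 5)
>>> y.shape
(5, 5)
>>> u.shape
(3,)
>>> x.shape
(5, 3)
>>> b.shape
(3, 3)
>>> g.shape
(3,)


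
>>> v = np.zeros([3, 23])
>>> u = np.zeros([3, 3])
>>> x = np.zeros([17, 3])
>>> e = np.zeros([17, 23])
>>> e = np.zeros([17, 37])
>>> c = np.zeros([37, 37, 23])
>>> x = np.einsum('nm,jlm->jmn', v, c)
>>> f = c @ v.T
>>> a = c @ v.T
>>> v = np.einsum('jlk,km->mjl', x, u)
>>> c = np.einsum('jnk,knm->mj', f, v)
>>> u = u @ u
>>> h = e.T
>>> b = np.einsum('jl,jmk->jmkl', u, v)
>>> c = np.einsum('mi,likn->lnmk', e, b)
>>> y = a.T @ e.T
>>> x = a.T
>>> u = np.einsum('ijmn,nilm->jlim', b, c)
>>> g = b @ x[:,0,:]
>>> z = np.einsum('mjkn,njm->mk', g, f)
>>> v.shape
(3, 37, 23)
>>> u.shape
(37, 17, 3, 23)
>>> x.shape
(3, 37, 37)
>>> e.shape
(17, 37)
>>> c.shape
(3, 3, 17, 23)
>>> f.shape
(37, 37, 3)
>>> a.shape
(37, 37, 3)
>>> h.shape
(37, 17)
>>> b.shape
(3, 37, 23, 3)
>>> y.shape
(3, 37, 17)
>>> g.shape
(3, 37, 23, 37)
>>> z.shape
(3, 23)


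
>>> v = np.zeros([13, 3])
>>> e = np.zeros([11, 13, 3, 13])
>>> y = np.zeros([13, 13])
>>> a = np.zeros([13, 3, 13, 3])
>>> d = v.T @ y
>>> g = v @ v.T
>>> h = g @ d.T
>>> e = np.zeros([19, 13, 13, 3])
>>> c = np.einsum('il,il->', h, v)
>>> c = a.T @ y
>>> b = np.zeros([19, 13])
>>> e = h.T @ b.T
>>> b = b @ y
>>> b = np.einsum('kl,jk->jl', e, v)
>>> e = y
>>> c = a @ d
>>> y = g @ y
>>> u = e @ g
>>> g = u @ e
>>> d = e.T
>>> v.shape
(13, 3)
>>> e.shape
(13, 13)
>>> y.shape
(13, 13)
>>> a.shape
(13, 3, 13, 3)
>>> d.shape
(13, 13)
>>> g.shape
(13, 13)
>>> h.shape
(13, 3)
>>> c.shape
(13, 3, 13, 13)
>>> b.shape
(13, 19)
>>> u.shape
(13, 13)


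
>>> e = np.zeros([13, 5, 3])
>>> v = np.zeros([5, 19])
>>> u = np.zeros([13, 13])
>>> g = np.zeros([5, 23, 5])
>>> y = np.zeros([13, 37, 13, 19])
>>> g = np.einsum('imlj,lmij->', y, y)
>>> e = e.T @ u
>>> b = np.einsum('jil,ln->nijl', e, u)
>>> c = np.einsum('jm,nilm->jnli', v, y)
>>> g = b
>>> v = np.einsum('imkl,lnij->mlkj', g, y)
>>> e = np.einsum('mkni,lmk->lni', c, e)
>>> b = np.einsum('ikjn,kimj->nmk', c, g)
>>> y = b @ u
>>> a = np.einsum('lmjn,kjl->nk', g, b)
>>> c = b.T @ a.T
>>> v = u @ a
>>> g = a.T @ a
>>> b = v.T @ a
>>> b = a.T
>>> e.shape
(3, 13, 37)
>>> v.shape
(13, 37)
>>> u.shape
(13, 13)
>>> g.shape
(37, 37)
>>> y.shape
(37, 3, 13)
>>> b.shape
(37, 13)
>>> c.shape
(13, 3, 13)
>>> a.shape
(13, 37)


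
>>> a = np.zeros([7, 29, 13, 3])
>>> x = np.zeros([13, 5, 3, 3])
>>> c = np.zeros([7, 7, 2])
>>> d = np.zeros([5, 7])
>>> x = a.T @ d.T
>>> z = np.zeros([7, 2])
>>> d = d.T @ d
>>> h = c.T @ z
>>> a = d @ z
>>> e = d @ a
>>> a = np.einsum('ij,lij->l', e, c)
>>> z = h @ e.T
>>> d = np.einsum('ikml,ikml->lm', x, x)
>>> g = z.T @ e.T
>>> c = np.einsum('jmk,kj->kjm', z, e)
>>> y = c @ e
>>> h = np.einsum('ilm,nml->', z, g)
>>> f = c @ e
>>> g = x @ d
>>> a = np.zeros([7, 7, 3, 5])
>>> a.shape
(7, 7, 3, 5)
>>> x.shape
(3, 13, 29, 5)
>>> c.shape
(7, 2, 7)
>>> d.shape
(5, 29)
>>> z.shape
(2, 7, 7)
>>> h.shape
()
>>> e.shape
(7, 2)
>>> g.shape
(3, 13, 29, 29)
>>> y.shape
(7, 2, 2)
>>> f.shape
(7, 2, 2)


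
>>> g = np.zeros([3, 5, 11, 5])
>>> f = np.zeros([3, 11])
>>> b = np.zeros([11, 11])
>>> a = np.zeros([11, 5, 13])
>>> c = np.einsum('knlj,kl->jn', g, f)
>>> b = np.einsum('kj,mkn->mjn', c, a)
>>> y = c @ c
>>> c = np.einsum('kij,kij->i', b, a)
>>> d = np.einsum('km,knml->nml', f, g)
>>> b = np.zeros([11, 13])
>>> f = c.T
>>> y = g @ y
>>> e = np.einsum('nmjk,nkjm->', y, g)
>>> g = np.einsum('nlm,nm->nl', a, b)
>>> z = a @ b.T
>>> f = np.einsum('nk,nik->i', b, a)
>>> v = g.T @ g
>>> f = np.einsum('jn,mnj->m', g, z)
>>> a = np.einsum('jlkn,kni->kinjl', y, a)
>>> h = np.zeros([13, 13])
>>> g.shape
(11, 5)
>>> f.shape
(11,)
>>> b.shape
(11, 13)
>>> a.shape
(11, 13, 5, 3, 5)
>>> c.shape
(5,)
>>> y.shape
(3, 5, 11, 5)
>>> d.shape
(5, 11, 5)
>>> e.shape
()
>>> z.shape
(11, 5, 11)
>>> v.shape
(5, 5)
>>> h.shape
(13, 13)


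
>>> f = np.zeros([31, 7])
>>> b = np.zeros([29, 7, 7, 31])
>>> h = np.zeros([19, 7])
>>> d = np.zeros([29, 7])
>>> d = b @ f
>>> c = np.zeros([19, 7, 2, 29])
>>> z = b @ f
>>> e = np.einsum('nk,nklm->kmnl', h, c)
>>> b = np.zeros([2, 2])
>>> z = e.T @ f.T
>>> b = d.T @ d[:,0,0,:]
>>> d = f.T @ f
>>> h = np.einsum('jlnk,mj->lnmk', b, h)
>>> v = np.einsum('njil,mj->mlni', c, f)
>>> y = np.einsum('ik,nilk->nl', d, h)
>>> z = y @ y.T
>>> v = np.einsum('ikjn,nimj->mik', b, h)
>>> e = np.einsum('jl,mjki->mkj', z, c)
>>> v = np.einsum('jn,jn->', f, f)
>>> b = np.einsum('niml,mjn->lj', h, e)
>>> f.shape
(31, 7)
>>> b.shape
(7, 2)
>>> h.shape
(7, 7, 19, 7)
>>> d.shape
(7, 7)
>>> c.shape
(19, 7, 2, 29)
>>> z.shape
(7, 7)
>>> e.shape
(19, 2, 7)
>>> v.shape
()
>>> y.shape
(7, 19)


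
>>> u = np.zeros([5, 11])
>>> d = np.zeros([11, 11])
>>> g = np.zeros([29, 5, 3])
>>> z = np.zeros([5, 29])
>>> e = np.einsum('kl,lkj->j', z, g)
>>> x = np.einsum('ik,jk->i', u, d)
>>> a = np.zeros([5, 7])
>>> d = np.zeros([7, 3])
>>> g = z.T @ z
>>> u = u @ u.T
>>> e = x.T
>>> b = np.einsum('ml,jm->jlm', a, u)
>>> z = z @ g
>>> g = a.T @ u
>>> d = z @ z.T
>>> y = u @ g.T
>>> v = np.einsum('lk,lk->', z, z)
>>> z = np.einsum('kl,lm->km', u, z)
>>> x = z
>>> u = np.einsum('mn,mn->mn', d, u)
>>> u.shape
(5, 5)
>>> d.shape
(5, 5)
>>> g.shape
(7, 5)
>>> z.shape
(5, 29)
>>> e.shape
(5,)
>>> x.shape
(5, 29)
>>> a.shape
(5, 7)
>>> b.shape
(5, 7, 5)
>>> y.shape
(5, 7)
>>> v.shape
()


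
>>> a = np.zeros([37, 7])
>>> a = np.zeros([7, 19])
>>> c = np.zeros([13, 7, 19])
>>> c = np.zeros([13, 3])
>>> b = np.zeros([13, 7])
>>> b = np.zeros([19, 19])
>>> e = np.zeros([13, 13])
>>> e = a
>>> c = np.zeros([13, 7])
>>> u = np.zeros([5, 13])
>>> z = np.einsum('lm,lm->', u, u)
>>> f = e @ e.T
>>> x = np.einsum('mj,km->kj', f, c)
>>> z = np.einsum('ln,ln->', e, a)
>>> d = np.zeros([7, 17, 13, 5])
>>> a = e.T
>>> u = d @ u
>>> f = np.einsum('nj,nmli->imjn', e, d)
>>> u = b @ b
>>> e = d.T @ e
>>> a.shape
(19, 7)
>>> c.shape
(13, 7)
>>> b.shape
(19, 19)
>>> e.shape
(5, 13, 17, 19)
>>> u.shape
(19, 19)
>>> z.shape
()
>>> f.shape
(5, 17, 19, 7)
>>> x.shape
(13, 7)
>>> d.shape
(7, 17, 13, 5)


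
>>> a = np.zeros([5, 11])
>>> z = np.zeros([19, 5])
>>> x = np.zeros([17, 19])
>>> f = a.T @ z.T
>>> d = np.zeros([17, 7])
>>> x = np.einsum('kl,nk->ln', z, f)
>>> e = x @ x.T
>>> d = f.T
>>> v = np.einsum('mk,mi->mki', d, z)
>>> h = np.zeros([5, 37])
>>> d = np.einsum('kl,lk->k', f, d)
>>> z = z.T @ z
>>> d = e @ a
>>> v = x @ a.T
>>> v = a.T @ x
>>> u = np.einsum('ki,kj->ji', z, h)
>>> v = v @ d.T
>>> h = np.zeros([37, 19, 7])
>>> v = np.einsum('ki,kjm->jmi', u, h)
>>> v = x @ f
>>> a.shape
(5, 11)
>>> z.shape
(5, 5)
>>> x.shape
(5, 11)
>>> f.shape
(11, 19)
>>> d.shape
(5, 11)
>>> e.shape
(5, 5)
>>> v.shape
(5, 19)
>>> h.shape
(37, 19, 7)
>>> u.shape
(37, 5)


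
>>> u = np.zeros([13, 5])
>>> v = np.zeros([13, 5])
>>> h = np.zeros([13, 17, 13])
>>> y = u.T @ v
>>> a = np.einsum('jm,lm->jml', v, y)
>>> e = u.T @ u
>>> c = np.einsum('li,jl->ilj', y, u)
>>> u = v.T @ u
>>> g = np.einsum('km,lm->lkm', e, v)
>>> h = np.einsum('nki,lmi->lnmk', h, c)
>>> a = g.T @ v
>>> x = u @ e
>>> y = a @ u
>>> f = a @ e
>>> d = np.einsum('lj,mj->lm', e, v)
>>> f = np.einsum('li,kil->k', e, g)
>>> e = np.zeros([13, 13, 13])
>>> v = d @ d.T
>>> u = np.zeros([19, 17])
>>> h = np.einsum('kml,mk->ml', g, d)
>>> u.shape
(19, 17)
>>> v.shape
(5, 5)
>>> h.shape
(5, 5)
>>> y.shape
(5, 5, 5)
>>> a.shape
(5, 5, 5)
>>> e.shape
(13, 13, 13)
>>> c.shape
(5, 5, 13)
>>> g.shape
(13, 5, 5)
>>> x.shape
(5, 5)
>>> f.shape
(13,)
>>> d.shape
(5, 13)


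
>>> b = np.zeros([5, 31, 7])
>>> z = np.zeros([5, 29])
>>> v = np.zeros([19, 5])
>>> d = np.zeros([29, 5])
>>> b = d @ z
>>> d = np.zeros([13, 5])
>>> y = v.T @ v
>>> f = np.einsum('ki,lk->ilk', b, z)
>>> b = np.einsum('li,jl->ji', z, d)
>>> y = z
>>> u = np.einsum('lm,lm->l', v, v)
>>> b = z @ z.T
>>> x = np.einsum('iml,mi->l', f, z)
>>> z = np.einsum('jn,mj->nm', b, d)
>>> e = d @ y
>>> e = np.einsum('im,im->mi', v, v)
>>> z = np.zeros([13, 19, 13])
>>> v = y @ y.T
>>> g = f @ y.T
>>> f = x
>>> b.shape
(5, 5)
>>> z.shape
(13, 19, 13)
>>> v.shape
(5, 5)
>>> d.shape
(13, 5)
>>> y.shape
(5, 29)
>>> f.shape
(29,)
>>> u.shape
(19,)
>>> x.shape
(29,)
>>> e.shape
(5, 19)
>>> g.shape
(29, 5, 5)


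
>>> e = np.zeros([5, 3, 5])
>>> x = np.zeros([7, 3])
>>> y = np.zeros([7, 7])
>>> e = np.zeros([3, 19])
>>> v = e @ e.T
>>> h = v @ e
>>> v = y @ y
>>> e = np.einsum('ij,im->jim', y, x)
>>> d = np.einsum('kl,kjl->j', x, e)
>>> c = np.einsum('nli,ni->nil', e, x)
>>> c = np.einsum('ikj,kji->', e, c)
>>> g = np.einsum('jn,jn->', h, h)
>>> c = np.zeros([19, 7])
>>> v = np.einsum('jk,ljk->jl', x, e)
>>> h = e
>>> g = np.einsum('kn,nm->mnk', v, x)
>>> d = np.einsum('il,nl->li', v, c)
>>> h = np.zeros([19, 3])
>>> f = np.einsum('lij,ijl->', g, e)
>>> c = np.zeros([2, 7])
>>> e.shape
(7, 7, 3)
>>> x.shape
(7, 3)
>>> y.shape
(7, 7)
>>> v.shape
(7, 7)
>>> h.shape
(19, 3)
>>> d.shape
(7, 7)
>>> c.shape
(2, 7)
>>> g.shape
(3, 7, 7)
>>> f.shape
()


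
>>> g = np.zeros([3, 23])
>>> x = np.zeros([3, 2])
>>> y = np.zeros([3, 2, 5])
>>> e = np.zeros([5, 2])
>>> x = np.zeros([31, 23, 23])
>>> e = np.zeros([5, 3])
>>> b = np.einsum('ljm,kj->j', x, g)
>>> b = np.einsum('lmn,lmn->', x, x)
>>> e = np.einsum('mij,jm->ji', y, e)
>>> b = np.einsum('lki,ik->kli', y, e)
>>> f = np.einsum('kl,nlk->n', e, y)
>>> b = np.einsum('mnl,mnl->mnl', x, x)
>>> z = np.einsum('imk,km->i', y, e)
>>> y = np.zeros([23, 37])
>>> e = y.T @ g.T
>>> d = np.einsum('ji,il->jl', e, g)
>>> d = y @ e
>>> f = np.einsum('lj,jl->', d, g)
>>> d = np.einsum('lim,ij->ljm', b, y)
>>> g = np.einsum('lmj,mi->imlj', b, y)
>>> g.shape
(37, 23, 31, 23)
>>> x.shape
(31, 23, 23)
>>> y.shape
(23, 37)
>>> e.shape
(37, 3)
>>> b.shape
(31, 23, 23)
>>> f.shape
()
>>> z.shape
(3,)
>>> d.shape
(31, 37, 23)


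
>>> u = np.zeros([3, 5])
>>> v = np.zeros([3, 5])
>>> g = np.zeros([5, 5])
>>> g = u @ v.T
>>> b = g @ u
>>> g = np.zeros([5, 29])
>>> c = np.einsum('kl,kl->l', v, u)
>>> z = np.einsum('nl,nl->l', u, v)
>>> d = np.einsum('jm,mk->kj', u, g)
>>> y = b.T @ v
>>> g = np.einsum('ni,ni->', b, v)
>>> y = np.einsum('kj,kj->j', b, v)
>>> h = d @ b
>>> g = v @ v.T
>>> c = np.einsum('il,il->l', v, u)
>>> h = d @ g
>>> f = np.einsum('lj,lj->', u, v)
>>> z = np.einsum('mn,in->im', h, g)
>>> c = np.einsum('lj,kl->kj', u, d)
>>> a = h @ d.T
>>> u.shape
(3, 5)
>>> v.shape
(3, 5)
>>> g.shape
(3, 3)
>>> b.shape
(3, 5)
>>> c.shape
(29, 5)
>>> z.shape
(3, 29)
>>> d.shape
(29, 3)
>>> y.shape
(5,)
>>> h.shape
(29, 3)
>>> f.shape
()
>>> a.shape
(29, 29)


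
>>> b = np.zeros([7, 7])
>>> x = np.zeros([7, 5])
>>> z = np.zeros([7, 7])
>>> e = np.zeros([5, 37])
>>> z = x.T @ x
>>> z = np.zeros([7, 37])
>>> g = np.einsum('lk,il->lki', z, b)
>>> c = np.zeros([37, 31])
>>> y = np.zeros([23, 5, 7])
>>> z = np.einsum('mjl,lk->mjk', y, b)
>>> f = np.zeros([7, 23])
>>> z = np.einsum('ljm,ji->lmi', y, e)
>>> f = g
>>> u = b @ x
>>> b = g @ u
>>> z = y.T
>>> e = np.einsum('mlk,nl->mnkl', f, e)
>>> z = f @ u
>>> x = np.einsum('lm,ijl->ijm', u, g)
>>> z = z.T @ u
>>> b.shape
(7, 37, 5)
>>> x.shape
(7, 37, 5)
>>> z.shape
(5, 37, 5)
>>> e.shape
(7, 5, 7, 37)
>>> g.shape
(7, 37, 7)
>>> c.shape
(37, 31)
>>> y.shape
(23, 5, 7)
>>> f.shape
(7, 37, 7)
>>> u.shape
(7, 5)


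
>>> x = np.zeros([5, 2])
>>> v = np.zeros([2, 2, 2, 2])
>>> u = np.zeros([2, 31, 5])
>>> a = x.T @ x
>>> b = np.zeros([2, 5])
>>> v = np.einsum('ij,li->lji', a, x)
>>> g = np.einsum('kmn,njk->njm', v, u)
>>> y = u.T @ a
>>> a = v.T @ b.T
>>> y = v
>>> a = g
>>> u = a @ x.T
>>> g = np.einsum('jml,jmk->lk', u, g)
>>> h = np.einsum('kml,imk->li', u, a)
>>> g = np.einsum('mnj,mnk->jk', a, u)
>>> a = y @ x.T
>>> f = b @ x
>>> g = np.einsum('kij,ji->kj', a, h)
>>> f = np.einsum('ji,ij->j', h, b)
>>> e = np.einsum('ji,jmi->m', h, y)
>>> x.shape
(5, 2)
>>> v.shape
(5, 2, 2)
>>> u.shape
(2, 31, 5)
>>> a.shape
(5, 2, 5)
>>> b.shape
(2, 5)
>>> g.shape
(5, 5)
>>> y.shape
(5, 2, 2)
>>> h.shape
(5, 2)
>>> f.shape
(5,)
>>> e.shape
(2,)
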